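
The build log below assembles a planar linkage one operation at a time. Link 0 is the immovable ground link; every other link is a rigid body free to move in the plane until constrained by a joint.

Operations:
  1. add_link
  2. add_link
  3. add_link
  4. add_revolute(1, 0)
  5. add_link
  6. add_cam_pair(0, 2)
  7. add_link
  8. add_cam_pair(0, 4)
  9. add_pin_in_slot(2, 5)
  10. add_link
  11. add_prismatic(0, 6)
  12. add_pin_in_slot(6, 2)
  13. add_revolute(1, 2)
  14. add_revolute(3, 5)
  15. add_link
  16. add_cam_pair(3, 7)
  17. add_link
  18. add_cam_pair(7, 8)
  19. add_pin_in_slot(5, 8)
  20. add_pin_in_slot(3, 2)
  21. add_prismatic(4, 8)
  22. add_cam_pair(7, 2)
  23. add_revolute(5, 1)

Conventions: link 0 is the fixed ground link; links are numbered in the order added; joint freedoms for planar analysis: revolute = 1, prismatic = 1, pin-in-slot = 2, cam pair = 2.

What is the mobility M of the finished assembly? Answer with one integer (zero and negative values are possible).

L=1 J1=0 J2=0
add link → L=2 J1=0 J2=0
add link → L=3 J1=0 J2=0
add link → L=4 J1=0 J2=0
R@1,0 dof=1 J1 → L=4 J1=1 J2=0
add link → L=5 J1=1 J2=0
C@0,2 dof=2 J2 → L=5 J1=1 J2=1
add link → L=6 J1=1 J2=1
C@0,4 dof=2 J2 → L=6 J1=1 J2=2
PS@2,5 dof=2 J2 → L=6 J1=1 J2=3
add link → L=7 J1=1 J2=3
P@0,6 dof=1 J1 → L=7 J1=2 J2=3
PS@6,2 dof=2 J2 → L=7 J1=2 J2=4
R@1,2 dof=1 J1 → L=7 J1=3 J2=4
R@3,5 dof=1 J1 → L=7 J1=4 J2=4
add link → L=8 J1=4 J2=4
C@3,7 dof=2 J2 → L=8 J1=4 J2=5
add link → L=9 J1=4 J2=5
C@7,8 dof=2 J2 → L=9 J1=4 J2=6
PS@5,8 dof=2 J2 → L=9 J1=4 J2=7
PS@3,2 dof=2 J2 → L=9 J1=4 J2=8
P@4,8 dof=1 J1 → L=9 J1=5 J2=8
C@7,2 dof=2 J2 → L=9 J1=5 J2=9
R@5,1 dof=1 J1 → L=9 J1=6 J2=9
M=3(L−1)−2J1−J2=3·8−2·6−9=3

M = 3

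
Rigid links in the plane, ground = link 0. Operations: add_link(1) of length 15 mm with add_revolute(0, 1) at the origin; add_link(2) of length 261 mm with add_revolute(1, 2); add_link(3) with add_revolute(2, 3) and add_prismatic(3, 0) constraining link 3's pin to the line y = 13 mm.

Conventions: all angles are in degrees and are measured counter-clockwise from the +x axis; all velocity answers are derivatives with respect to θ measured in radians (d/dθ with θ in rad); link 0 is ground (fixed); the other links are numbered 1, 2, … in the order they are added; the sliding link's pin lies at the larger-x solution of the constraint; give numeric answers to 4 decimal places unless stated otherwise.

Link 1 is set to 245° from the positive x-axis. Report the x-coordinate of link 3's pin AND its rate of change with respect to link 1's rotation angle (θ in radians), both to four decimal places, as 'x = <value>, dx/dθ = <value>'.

geometry: r = 15 mm, L = 261 mm, e = 13 mm
crank pin P = (r cos θ, r sin θ) = (-6.339274, -13.594617)
h = r sin θ − e = -13.594617 − 13 = -26.594617
x = r cos θ + √(L² − h²) = -6.339274 + 259.641534 = 253.302260
dx/dθ = −r sin θ − h·r cos θ/√(L² − h²) (θ in radians; h = -26.594617) = 12.945296

x = 253.3023, dx/dθ = 12.9453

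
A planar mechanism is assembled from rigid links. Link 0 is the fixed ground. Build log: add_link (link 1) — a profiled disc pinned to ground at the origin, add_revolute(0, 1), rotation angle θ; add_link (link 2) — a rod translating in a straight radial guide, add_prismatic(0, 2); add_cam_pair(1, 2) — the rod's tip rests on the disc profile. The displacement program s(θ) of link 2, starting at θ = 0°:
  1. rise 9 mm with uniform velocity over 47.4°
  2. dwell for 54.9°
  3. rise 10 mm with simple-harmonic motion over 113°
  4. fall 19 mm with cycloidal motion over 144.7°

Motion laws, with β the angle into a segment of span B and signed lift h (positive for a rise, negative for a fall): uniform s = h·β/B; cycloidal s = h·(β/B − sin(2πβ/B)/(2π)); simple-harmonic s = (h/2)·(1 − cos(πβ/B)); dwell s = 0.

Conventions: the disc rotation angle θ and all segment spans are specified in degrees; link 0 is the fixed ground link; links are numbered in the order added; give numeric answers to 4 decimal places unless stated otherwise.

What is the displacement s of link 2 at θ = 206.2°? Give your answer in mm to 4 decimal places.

seg 1 [0°–47.4°] uniform, h=9: full span → s += 9 → s = 9.0000
seg 2 [47.4°–102.3°] dwell: s stays 9.0000
seg 3 [102.3°–215.3°] simple-harmonic, h=10: θ=206.2° here. β=103.9, B=113. 10/2·(1 − cos(π·0.9195)) = 9.8408 → s = 18.8408

18.8408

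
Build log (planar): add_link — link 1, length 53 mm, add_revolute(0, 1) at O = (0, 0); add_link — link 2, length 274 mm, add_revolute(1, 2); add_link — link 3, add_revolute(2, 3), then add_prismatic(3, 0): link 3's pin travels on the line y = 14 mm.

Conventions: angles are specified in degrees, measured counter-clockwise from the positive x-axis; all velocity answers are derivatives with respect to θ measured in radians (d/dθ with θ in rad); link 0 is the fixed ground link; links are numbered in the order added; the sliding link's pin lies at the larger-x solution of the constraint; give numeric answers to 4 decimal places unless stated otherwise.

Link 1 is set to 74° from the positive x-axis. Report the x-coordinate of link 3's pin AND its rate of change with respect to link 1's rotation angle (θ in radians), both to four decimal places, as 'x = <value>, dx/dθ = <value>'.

geometry: r = 53 mm, L = 274 mm, e = 14 mm
crank pin P = (r cos θ, r sin θ) = (14.608780, 50.946870)
h = r sin θ − e = 50.946870 − 14 = 36.946870
x = r cos θ + √(L² − h²) = 14.608780 + 271.497567 = 286.106347
dx/dθ = −r sin θ − h·r cos θ/√(L² − h²) (θ in radians; h = 36.946870) = -52.934912

x = 286.1063, dx/dθ = -52.9349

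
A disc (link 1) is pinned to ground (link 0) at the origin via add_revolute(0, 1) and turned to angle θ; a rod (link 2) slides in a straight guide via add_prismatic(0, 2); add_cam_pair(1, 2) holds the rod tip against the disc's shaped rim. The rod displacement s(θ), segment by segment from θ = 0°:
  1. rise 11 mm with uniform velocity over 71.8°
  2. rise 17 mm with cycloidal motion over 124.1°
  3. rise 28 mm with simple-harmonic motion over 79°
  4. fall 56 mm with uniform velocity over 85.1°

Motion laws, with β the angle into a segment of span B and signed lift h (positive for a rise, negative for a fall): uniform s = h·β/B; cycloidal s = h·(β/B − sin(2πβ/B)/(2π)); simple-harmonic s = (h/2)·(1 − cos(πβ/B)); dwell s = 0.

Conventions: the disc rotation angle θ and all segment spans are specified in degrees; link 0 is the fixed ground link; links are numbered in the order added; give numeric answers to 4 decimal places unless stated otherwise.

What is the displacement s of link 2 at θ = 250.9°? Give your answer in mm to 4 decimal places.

segment 1 (0° to 71.8°, uniform, h = 11) is passed completely: s = 0.0000 + (11) = 11.0000
segment 2 (71.8° to 195.9°, cycloidal, h = 17) is passed completely: s = 11.0000 + (17) = 28.0000
θ = 250.9° falls in segment 3 (195.9° to 274.9°, simple-harmonic, h = 28): β = 250.9 − 195.9 = 55°, B = 79°; Δs = 28/2·(1 − cos(π·0.6962)) = 22.0933; s = 28.0000 + 22.0933 = 50.0933

50.0933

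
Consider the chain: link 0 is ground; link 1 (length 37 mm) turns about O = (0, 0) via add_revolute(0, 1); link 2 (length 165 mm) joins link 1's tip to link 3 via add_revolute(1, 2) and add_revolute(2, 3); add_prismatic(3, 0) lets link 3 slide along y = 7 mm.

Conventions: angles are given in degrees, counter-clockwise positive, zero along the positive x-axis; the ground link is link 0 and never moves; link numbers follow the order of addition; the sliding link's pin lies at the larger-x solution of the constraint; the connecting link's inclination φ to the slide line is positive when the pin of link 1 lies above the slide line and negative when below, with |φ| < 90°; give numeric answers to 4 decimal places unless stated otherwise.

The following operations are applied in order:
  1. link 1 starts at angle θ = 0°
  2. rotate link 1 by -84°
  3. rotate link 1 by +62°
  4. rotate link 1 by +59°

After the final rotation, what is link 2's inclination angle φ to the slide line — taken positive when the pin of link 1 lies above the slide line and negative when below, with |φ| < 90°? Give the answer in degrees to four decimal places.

geometry: r = 37 mm, L = 165 mm, e = 7 mm; θ starts at 0°
rotate link 1 by -84°: θ ← 0° -84° = -84°
rotate link 1 by +62°: θ ← -84° +62° = -22°
rotate link 1 by +59°: θ ← -22° +59° = 37°
h = r sin θ − e = 22.267156 − 7 = 15.267156
sin φ = h / L = 15.267156 / 165 = 0.09252822
φ = arcsin(0.09252822) = 5.309070°

5.3091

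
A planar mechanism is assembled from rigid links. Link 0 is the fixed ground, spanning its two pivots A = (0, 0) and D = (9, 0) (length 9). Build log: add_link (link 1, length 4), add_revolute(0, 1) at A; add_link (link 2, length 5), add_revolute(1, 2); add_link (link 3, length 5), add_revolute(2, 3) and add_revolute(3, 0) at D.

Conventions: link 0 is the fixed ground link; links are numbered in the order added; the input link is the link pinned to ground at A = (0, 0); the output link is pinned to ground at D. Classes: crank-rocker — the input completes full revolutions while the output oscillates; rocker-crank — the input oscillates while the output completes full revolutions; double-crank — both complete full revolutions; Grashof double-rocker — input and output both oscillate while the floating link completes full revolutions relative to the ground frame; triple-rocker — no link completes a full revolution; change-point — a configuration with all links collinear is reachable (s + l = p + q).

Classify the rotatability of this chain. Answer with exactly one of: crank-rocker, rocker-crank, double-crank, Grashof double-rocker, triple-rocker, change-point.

lengths: ground=9, input=4, coupler=5, output=5
sorted: s=4 (shortest), l=9 (longest), p+q=10
s + l = 13 vs p + q = 10
s + l > p + q → non-Grashof → no link fully rotates → triple-rocker

triple-rocker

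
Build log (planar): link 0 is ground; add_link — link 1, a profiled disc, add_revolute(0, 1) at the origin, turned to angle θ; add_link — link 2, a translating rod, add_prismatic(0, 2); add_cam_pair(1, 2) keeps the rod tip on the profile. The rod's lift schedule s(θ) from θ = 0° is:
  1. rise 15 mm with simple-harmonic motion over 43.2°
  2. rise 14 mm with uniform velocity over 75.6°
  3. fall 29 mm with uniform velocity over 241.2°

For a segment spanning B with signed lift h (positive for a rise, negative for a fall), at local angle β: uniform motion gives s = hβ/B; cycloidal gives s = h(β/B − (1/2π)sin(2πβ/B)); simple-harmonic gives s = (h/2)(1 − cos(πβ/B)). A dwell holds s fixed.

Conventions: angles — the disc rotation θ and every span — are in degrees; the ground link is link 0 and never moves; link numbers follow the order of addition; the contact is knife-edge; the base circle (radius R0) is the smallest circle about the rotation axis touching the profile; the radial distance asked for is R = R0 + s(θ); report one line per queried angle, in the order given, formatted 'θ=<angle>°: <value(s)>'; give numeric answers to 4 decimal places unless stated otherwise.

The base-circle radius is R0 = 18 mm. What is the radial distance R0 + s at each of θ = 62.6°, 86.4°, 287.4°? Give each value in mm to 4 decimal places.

seg 1 [0°–43.2°] simple-harmonic, h=15: full span → s += 15 → s = 15.0000
seg 2 [43.2°–118.8°] uniform, h=14: θ=62.6° here. β=19.4, B=75.6. 14·19.4/75.6 = 3.5926 → s = 18.5926
seg 2 [43.2°–118.8°] uniform, h=14: θ=86.4° here. β=43.2, B=75.6. 14·43.2/75.6 = 8.0000 → s = 23.0000
seg 2 [43.2°–118.8°] uniform, h=14: full span → s += 14 → s = 29.0000
seg 3 [118.8°–360°] uniform, h=-29: θ=287.4° here. β=168.6, B=241.2. -29·168.6/241.2 = -20.2711 → s = 8.7289
θ=62.6°: R = R0 + s = 18 + 18.5926 = 36.5926
θ=86.4°: R = R0 + s = 18 + 23.0000 = 41.0000
θ=287.4°: R = R0 + s = 18 + 8.7289 = 26.7289

θ=62.6°: 36.5926
θ=86.4°: 41.0000
θ=287.4°: 26.7289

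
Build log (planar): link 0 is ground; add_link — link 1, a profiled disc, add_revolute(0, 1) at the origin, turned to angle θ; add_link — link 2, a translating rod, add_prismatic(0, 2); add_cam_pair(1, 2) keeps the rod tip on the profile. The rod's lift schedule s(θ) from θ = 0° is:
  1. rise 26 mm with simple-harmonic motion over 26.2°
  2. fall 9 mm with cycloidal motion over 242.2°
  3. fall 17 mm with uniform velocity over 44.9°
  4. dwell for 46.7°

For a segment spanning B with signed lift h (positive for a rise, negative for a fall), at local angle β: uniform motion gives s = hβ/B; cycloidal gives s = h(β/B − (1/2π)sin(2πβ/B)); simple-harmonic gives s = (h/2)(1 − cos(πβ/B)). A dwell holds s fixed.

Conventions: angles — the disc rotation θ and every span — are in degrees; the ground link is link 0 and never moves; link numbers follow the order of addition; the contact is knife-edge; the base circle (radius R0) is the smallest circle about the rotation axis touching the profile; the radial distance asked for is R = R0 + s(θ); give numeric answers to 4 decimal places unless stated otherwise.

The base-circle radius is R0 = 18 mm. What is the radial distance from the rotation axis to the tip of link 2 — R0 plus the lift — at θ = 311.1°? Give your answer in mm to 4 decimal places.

seg 1 [0°–26.2°] simple-harmonic, h=26: full span → s += 26 → s = 26.0000
seg 2 [26.2°–268.4°] cycloidal, h=-9: full span → s += -9 → s = 17.0000
seg 3 [268.4°–313.3°] uniform, h=-17: θ=311.1° here. β=42.7, B=44.9. -17·42.7/44.9 = -16.1670 → s = 0.8330
R = R0 + s = 18 + 0.8330 = 18.8330

18.8330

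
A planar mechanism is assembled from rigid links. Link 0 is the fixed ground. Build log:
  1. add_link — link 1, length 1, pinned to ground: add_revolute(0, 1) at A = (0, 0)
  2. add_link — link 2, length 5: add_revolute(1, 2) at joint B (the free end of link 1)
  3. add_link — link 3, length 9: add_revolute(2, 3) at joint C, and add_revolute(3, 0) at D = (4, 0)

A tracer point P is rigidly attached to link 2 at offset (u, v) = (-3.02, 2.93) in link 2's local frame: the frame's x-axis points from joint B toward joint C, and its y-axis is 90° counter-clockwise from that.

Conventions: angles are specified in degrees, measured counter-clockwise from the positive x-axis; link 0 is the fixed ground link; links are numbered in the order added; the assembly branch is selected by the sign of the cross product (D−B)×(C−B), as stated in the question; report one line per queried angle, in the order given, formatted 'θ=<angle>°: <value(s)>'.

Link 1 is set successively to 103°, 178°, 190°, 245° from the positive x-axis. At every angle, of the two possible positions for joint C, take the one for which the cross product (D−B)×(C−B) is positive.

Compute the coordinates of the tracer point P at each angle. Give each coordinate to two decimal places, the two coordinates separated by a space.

A=(0,0), D=(4.00,0)
θ=103°: B = A + 1.00·(cos103°, sin103°) = (-0.2250, 0.9744)
θ=103°: |BD| = 4.3359
θ=103°: circle(B,5.00) ∩ circle(D,9.00): a=-4.2899, h=2.5685
θ=103°:   candidates: C₊=(-3.8279,4.4412) cross=11.137; C₋=(-4.9823,-0.5644) cross=-11.137
θ=103°:   branch + wants cross > 0 → take C=(-3.8279,4.4412) (cross=11.137)
θ=103°: ex = (C−B)/|BC| = (-0.7206,0.6934); ey = (-0.6934,-0.7206)
θ=103°: P = B + -3.02·ex + 2.93·ey = (-0.0803,-3.2309)
θ=178°: B = A + 1.00·(cos178°, sin178°) = (-0.9994, 0.0349)
θ=178°: |BD| = 4.9995
θ=178°: circle(B,5.00) ∩ circle(D,9.00): a=-3.1008, h=3.9224
θ=178°:   candidates: C₊=(-4.0727,3.9788) cross=19.610; C₋=(-4.1275,-3.8657) cross=-19.610
θ=178°:   branch + wants cross > 0 → take C=(-4.0727,3.9788) (cross=19.610)
θ=178°: ex = (C−B)/|BC| = (-0.6147,0.7888); ey = (-0.7888,-0.6147)
θ=178°: P = B + -3.02·ex + 2.93·ey = (-1.4542,-4.1482)
θ=190°: B = A + 1.00·(cos190°, sin190°) = (-0.9848, -0.1736)
θ=190°: |BD| = 4.9878
θ=190°: circle(B,5.00) ∩ circle(D,9.00): a=-3.1197, h=3.9073
θ=190°:   candidates: C₊=(-4.2387,3.6227) cross=19.489; C₋=(-3.9666,-4.1872) cross=-19.489
θ=190°:   branch + wants cross > 0 → take C=(-4.2387,3.6227) (cross=19.489)
θ=190°: ex = (C−B)/|BC| = (-0.6508,0.7593); ey = (-0.7593,-0.6508)
θ=190°: P = B + -3.02·ex + 2.93·ey = (-1.2441,-4.3734)
θ=245°: B = A + 1.00·(cos245°, sin245°) = (-0.4226, -0.9063)
θ=245°: |BD| = 4.5145
θ=245°: circle(B,5.00) ∩ circle(D,9.00): a=-3.9449, h=3.0720
θ=245°:   candidates: C₊=(-4.9040,1.3112) cross=13.869; C₋=(-3.6705,-4.7078) cross=-13.869
θ=245°:   branch + wants cross > 0 → take C=(-4.9040,1.3112) (cross=13.869)
θ=245°: ex = (C−B)/|BC| = (-0.8963,0.4435); ey = (-0.4435,-0.8963)
θ=245°: P = B + -3.02·ex + 2.93·ey = (0.9846,-4.8718)

θ=103°: -0.08 -3.23
θ=178°: -1.45 -4.15
θ=190°: -1.24 -4.37
θ=245°: 0.98 -4.87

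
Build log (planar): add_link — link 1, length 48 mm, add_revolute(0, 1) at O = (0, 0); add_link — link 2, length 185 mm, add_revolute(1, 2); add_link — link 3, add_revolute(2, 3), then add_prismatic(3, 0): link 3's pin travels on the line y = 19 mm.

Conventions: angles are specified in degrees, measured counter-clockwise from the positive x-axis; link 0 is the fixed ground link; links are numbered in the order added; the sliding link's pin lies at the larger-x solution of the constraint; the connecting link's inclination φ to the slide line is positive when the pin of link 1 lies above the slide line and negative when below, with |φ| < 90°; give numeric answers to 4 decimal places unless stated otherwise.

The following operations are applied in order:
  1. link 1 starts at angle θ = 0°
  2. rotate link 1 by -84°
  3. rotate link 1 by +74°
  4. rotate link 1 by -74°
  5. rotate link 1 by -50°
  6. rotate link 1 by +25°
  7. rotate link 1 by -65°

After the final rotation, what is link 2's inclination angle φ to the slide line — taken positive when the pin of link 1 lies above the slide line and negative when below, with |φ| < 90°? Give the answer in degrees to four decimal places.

geometry: r = 48 mm, L = 185 mm, e = 19 mm; θ starts at 0°
rotate link 1 by -84°: θ ← 0° -84° = -84°
rotate link 1 by +74°: θ ← -84° +74° = -10°
rotate link 1 by -74°: θ ← -10° -74° = -84°
rotate link 1 by -50°: θ ← -84° -50° = -134°
rotate link 1 by +25°: θ ← -134° +25° = -109°
rotate link 1 by -65°: θ ← -109° -65° = -174°
h = r sin θ − e = -5.017366 − 19 = -24.017366
sin φ = h / L = -24.017366 / 185 = -0.12982360
φ = arcsin(-0.12982360) = -7.459399°

-7.4594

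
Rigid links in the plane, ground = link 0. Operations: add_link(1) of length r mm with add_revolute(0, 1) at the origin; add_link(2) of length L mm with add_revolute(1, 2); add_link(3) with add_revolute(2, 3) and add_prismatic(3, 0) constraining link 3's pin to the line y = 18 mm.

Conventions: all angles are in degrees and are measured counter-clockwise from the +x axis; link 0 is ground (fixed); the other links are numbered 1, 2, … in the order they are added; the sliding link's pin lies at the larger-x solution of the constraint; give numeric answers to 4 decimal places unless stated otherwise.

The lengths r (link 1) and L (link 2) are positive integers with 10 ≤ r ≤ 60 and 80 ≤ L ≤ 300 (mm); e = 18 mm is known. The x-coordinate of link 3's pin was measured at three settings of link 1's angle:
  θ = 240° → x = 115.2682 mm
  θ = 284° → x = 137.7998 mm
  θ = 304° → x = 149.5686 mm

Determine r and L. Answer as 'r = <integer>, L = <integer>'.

constraint per measurement: (x − r cos θ)² + (r sin θ − e)² = L²
subtracting the θ₁ and θ₂ equations cancels the r² and L² terms:
r = (x₁² − x₂²) / (2[(x₁cos θ₁ + e sin θ₁) − (x₂cos θ₂ + e sin θ₂)]) = 32.0001 → r = 32
L² = (x₁ − r cos θ₁)² + (r sin θ₁ − e)² = 19321.0016 → L = 139.0000 → L = 139
check at θ₃=304°: x = 149.5686 (printed 149.5686) ✓

r = 32, L = 139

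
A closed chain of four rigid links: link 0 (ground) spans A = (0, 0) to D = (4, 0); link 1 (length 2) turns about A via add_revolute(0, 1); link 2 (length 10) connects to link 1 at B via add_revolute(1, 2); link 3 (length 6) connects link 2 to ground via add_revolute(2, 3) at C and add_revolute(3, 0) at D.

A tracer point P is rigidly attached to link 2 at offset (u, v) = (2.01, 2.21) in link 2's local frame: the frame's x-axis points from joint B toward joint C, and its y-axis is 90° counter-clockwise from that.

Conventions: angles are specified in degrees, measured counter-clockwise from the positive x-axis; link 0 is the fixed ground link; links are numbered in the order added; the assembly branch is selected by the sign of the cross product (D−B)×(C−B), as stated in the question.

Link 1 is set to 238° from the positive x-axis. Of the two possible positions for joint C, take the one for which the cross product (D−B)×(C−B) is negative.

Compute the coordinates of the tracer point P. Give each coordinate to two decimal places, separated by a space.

A=(0,0), D=(4.00,0)
B = A + 2.00·(cos238°, sin238°) = (-1.0598, -1.6961)
|BD| = 5.3365
circle(B,10.00) ∩ circle(D,6.00): a=8.6647, h=4.9924
  candidates: C₊=(5.5688,5.7913) cross=26.642; C₋=(8.7423,-3.6757) cross=-26.642
  branch - wants cross < 0 → take C=(8.7423,-3.6757) (cross=-26.642)
ex = (C−B)/|BC| = (0.9802,-0.1980); ey = (0.1980,0.9802)
P = B + 2.01·ex + 2.21·ey = (1.3479,0.0723)

1.35 0.07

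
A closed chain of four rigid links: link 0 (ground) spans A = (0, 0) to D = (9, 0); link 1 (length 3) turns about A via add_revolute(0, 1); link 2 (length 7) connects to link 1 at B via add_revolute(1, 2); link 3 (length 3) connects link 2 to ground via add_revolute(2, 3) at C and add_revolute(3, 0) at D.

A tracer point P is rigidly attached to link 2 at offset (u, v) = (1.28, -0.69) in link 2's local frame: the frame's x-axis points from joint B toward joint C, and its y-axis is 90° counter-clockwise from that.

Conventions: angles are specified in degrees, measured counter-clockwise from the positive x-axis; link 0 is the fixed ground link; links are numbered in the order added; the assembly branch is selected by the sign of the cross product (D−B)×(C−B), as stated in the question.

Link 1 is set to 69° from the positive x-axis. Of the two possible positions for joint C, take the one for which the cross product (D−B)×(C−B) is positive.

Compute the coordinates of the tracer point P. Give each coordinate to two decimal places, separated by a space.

A=(0,0), D=(9.00,0)
B = A + 3.00·(cos69°, sin69°) = (1.0751, 2.8007)
|BD| = 8.4052
circle(B,7.00) ∩ circle(D,3.00): a=6.5821, h=2.3825
  candidates: C₊=(8.0749,2.8538) cross=20.025; C₋=(6.4872,-1.6388) cross=-20.025
  branch + wants cross > 0 → take C=(8.0749,2.8538) (cross=20.025)
ex = (C−B)/|BC| = (1.0000,0.0076); ey = (-0.0076,1.0000)
P = B + 1.28·ex + -0.69·ey = (2.3603,2.1205)

2.36 2.12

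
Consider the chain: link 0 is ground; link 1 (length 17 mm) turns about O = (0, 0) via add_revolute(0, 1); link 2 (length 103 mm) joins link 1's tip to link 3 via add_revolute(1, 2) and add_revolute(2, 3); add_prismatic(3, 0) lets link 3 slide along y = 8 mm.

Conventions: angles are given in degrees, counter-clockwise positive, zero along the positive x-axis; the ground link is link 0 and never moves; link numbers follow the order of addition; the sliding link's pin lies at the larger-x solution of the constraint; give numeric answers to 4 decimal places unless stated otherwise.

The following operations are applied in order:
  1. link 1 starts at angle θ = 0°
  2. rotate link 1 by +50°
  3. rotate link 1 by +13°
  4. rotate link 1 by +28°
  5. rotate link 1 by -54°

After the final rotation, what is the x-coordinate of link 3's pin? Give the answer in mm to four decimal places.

geometry: r = 17 mm, L = 103 mm, e = 8 mm; θ starts at 0°
rotate link 1 by +50°: θ ← 0° +50° = 50°
rotate link 1 by +13°: θ ← 50° +13° = 63°
rotate link 1 by +28°: θ ← 63° +28° = 91°
rotate link 1 by -54°: θ ← 91° -54° = 37°
crank pin P = (r cos θ, r sin θ) = (13.576804, 10.230855)
h = r sin θ − e = 10.230855 − 8 = 2.230855
x = r cos θ + √(L² − h²) = 13.576804 + 102.975838 = 116.552642

116.5526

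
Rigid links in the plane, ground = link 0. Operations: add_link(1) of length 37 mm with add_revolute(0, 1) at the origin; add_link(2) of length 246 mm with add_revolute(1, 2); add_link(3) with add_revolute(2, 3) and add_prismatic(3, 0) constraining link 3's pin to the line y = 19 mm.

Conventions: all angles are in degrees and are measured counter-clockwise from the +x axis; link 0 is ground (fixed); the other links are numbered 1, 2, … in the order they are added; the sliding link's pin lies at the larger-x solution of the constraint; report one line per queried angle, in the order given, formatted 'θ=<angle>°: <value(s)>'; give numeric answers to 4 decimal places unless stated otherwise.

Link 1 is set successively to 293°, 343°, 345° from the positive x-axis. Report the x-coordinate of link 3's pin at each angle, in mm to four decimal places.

geometry: r = 37 mm, L = 246 mm, e = 19 mm
θ=293°: crank pin P = (r cos θ, r sin θ) = (14.457052, -34.058680)
θ=293°: h = r sin θ − e = -34.058680 − 19 = -53.058680
θ=293°: x = r cos θ + √(L² − h²) = 14.457052 + 240.209859 = 254.666911
θ=343°: crank pin P = (r cos θ, r sin θ) = (35.383276, -10.817753)
θ=343°: h = r sin θ − e = -10.817753 − 19 = -29.817753
θ=343°: x = r cos θ + √(L² − h²) = 35.383276 + 244.186203 = 279.569479
θ=345°: crank pin P = (r cos θ, r sin θ) = (35.739256, -9.576305)
θ=345°: h = r sin θ − e = -9.576305 − 19 = -28.576305
θ=345°: x = r cos θ + √(L² − h²) = 35.739256 + 244.334596 = 280.073852

θ=293°: 254.6669
θ=343°: 279.5695
θ=345°: 280.0739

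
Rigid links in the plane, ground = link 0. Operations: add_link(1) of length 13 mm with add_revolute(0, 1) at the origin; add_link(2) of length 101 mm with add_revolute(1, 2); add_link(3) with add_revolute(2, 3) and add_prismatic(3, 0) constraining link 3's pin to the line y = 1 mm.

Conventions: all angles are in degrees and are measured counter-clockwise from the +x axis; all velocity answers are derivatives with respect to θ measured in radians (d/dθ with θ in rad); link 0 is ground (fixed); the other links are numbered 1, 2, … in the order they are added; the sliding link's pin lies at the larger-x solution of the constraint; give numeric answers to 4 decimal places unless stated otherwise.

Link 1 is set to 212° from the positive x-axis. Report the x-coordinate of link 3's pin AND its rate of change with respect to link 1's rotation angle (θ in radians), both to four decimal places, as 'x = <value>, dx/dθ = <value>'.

geometry: r = 13 mm, L = 101 mm, e = 1 mm
crank pin P = (r cos θ, r sin θ) = (-11.024625, -6.888950)
h = r sin θ − e = -6.888950 − 1 = -7.888950
x = r cos θ + √(L² − h²) = -11.024625 + 100.691432 = 89.666807
dx/dθ = −r sin θ − h·r cos θ/√(L² − h²) (θ in radians; h = -7.888950) = 6.025195

x = 89.6668, dx/dθ = 6.0252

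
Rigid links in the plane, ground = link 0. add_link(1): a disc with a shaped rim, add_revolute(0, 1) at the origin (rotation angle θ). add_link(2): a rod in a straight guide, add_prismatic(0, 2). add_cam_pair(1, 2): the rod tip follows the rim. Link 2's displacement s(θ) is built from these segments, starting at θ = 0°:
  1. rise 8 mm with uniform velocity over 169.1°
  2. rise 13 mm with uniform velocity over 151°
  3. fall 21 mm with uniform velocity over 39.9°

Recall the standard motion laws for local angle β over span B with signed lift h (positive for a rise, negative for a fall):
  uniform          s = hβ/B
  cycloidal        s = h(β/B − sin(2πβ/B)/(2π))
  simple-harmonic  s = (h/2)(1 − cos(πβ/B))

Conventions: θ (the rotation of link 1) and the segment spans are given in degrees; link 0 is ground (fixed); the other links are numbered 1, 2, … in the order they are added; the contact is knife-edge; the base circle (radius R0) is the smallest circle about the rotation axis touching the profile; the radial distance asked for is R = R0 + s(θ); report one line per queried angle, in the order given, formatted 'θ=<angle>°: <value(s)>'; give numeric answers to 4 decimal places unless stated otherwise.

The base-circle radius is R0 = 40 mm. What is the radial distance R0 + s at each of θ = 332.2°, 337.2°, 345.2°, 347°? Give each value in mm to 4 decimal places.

segment 1 (0° to 169.1°, uniform, h = 8) is passed completely: s = 0.0000 + (8) = 8.0000
segment 2 (169.1° to 320.1°, uniform, h = 13) is passed completely: s = 8.0000 + (13) = 21.0000
θ = 332.2° falls in segment 3 (320.1° to 360°, uniform, h = -21): β = 332.2 − 320.1 = 12.1°, B = 39.9°; Δs = -21·12.1/39.9 = -6.3684; s = 21.0000 − 6.3684 = 14.6316
θ = 337.2° falls in segment 3 (320.1° to 360°, uniform, h = -21): β = 337.2 − 320.1 = 17.1°, B = 39.9°; Δs = -21·17.1/39.9 = -9.0000; s = 21.0000 − 9.0000 = 12.0000
θ = 345.2° falls in segment 3 (320.1° to 360°, uniform, h = -21): β = 345.2 − 320.1 = 25.1°, B = 39.9°; Δs = -21·25.1/39.9 = -13.2105; s = 21.0000 − 13.2105 = 7.7895
θ = 347° falls in segment 3 (320.1° to 360°, uniform, h = -21): β = 347 − 320.1 = 26.9°, B = 39.9°; Δs = -21·26.9/39.9 = -14.1579; s = 21.0000 − 14.1579 = 6.8421
θ=332.2°: R = R0 + s = 40 + 14.6316 = 54.6316
θ=337.2°: R = R0 + s = 40 + 12.0000 = 52.0000
θ=345.2°: R = R0 + s = 40 + 7.7895 = 47.7895
θ=347°: R = R0 + s = 40 + 6.8421 = 46.8421

θ=332.2°: 54.6316
θ=337.2°: 52.0000
θ=345.2°: 47.7895
θ=347°: 46.8421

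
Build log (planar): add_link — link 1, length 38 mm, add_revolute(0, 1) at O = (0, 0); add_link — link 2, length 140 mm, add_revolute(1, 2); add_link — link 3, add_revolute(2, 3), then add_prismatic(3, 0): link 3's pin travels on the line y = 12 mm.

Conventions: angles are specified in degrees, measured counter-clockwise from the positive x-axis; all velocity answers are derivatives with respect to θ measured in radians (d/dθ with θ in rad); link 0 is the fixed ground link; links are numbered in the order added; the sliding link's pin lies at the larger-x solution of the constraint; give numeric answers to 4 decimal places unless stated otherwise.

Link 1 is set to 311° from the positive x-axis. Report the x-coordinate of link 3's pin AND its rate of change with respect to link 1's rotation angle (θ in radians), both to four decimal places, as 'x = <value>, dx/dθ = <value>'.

geometry: r = 38 mm, L = 140 mm, e = 12 mm
crank pin P = (r cos θ, r sin θ) = (24.930243, -28.678964)
h = r sin θ − e = -28.678964 − 12 = -40.678964
x = r cos θ + √(L² − h²) = 24.930243 + 133.959777 = 158.890020
dx/dθ = −r sin θ − h·r cos θ/√(L² − h²) (θ in radians; h = -40.678964) = 36.249419

x = 158.8900, dx/dθ = 36.2494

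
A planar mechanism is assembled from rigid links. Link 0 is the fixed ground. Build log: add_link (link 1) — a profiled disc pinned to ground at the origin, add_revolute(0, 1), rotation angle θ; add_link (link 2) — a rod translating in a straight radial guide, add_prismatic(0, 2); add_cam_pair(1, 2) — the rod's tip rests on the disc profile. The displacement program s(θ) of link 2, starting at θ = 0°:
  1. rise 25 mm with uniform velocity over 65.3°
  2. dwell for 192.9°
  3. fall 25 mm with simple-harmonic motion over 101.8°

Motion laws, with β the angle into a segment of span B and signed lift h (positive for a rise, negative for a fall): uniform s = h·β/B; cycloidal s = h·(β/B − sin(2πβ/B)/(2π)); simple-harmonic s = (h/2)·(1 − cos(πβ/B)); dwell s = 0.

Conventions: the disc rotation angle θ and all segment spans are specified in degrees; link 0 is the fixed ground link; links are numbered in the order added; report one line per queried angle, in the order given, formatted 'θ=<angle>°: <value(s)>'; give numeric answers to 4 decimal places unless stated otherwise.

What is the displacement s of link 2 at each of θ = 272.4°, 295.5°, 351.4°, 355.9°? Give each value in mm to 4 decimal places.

seg 1 [0°–65.3°] uniform, h=25: full span → s += 25 → s = 25.0000
seg 2 [65.3°–258.2°] dwell: s stays 25.0000
seg 3 [258.2°–360°] simple-harmonic, h=-25: θ=272.4° here. β=14.2, B=101.8. -25/2·(1 − cos(π·0.1395)) = -1.1811 → s = 23.8189
seg 3 [258.2°–360°] simple-harmonic, h=-25: θ=295.5° here. β=37.3, B=101.8. -25/2·(1 − cos(π·0.3664)) = -7.4064 → s = 17.5936
seg 3 [258.2°–360°] simple-harmonic, h=-25: θ=351.4° here. β=93.2, B=101.8. -25/2·(1 − cos(π·0.9155)) = -24.5623 → s = 0.4377
seg 3 [258.2°–360°] simple-harmonic, h=-25: θ=355.9° here. β=97.7, B=101.8. -25/2·(1 − cos(π·0.9597)) = -24.9001 → s = 0.0999

θ=272.4°: 23.8189
θ=295.5°: 17.5936
θ=351.4°: 0.4377
θ=355.9°: 0.0999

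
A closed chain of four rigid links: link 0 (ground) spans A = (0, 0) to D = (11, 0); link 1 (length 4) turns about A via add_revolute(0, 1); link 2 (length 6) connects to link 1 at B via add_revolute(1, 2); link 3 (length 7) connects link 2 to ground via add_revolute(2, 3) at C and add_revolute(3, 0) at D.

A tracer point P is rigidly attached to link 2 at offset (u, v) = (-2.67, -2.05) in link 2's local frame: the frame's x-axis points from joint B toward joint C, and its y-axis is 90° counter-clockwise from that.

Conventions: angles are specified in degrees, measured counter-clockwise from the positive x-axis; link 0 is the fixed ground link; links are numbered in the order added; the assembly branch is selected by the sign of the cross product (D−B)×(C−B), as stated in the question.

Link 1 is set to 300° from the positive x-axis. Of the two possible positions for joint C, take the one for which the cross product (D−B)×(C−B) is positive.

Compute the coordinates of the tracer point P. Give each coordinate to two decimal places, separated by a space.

A=(0,0), D=(11.00,0)
B = A + 4.00·(cos300°, sin300°) = (2.0000, -3.4641)
|BD| = 9.6437
circle(B,6.00) ∩ circle(D,7.00): a=4.1478, h=4.3354
  candidates: C₊=(4.3136,2.0719) cross=41.809; C₋=(7.4283,-6.0202) cross=-41.809
  branch + wants cross > 0 → take C=(4.3136,2.0719) (cross=41.809)
ex = (C−B)/|BC| = (0.3856,0.9227); ey = (-0.9227,0.3856)
P = B + -2.67·ex + -2.05·ey = (2.8619,-6.7181)

2.86 -6.72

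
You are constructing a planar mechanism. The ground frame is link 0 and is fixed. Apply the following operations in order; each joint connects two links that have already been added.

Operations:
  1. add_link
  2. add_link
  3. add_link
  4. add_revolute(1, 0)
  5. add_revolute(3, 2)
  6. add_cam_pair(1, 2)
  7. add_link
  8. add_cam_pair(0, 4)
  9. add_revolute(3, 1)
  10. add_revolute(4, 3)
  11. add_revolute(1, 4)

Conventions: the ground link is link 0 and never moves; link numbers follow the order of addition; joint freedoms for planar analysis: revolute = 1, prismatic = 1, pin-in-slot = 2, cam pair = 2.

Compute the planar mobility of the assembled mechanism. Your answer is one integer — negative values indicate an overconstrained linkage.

ground; <1,0,0>
#1 <2,0,0>
#2 <3,0,0>
#3 <4,0,0>
R:1↔0 J1 <4,1,0>
R:3↔2 J1 <4,2,0>
C:1↔2 J2 <4,2,1>
#4 <5,2,1>
C:0↔4 J2 <5,2,2>
R:3↔1 J1 <5,3,2>
R:4↔3 J1 <5,4,2>
R:1↔4 J1 <5,5,2>
3×4 − 2×5 − 1×2 = 0

M = 0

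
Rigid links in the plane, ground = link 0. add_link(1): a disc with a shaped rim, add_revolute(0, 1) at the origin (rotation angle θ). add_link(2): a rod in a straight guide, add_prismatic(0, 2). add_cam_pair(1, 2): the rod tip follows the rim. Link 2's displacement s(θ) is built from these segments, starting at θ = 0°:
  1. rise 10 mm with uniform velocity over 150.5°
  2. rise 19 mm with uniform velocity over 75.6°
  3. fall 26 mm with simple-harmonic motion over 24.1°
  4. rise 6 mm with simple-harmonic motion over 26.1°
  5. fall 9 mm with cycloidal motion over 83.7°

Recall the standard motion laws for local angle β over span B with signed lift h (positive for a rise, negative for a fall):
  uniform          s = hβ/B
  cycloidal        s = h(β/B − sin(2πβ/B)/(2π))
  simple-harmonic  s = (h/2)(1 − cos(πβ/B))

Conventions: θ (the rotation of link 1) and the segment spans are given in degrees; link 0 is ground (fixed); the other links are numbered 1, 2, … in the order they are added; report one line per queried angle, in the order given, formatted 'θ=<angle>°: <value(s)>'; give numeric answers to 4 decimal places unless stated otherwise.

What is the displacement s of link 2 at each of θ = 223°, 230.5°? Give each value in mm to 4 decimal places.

segment 1 (0° to 150.5°, uniform, h = 10) is passed completely: s = 0.0000 + (10) = 10.0000
θ = 223° falls in segment 2 (150.5° to 226.1°, uniform, h = 19): β = 223 − 150.5 = 72.5°, B = 75.6°; Δs = 19·72.5/75.6 = 18.2209; s = 10.0000 + 18.2209 = 28.2209
segment 2 (150.5° to 226.1°, uniform, h = 19) is passed completely: s = 10.0000 + (19) = 29.0000
θ = 230.5° falls in segment 3 (226.1° to 250.2°, simple-harmonic, h = -26): β = 230.5 − 226.1 = 4.4°, B = 24.1°; Δs = -26/2·(1 − cos(π·0.1826)) = -2.0804; s = 29.0000 − 2.0804 = 26.9196

θ=223°: 28.2209
θ=230.5°: 26.9196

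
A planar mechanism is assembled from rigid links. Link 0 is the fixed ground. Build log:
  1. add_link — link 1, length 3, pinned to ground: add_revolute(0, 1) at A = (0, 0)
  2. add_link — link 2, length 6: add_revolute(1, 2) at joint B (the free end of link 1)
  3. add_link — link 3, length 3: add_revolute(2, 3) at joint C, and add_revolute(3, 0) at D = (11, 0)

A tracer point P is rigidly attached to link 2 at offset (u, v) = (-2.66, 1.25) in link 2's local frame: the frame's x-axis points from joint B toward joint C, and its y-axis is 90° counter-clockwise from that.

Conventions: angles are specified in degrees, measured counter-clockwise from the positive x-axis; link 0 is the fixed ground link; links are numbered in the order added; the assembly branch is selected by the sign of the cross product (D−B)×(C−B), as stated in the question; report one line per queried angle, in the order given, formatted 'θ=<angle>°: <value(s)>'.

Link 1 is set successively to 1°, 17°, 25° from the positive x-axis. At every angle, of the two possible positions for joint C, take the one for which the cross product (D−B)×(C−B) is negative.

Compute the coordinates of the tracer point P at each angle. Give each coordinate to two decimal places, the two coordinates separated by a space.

A=(0,0), D=(11.00,0)
θ=1°: B = A + 3.00·(cos1°, sin1°) = (2.9995, 0.0524)
θ=1°: |BD| = 8.0006
θ=1°: circle(B,6.00) ∩ circle(D,3.00): a=5.6877, h=1.9106
θ=1°:   candidates: C₊=(8.6996,1.9257) cross=15.286; C₋=(8.6746,-1.8954) cross=-15.286
θ=1°:   branch - wants cross < 0 → take C=(8.6746,-1.8954) (cross=-15.286)
θ=1°: ex = (C−B)/|BC| = (0.9458,-0.3246); ey = (0.3246,0.9458)
θ=1°: P = B + -2.66·ex + 1.25·ey = (0.8894,2.0982)
θ=17°: B = A + 3.00·(cos17°, sin17°) = (2.8689, 0.8771)
θ=17°: |BD| = 8.1783
θ=17°: circle(B,6.00) ∩ circle(D,3.00): a=5.7398, h=1.7476
θ=17°:   candidates: C₊=(8.7631,1.9991) cross=14.292; C₋=(8.3882,-1.4760) cross=-14.292
θ=17°:   branch - wants cross < 0 → take C=(8.3882,-1.4760) (cross=-14.292)
θ=17°: ex = (C−B)/|BC| = (0.9199,-0.3922); ey = (0.3922,0.9199)
θ=17°: P = B + -2.66·ex + 1.25·ey = (0.9123,3.0702)
θ=25°: B = A + 3.00·(cos25°, sin25°) = (2.7189, 1.2679)
θ=25°: |BD| = 8.3776
θ=25°: circle(B,6.00) ∩ circle(D,3.00): a=5.8002, h=1.5354
θ=25°:   candidates: C₊=(8.6847,1.9077) cross=12.863; C₋=(8.2200,-1.1276) cross=-12.863
θ=25°:   branch - wants cross < 0 → take C=(8.2200,-1.1276) (cross=-12.863)
θ=25°: ex = (C−B)/|BC| = (0.9168,-0.3992); ey = (0.3992,0.9168)
θ=25°: P = B + -2.66·ex + 1.25·ey = (0.7792,3.4759)

θ=1°: 0.89 2.10
θ=17°: 0.91 3.07
θ=25°: 0.78 3.48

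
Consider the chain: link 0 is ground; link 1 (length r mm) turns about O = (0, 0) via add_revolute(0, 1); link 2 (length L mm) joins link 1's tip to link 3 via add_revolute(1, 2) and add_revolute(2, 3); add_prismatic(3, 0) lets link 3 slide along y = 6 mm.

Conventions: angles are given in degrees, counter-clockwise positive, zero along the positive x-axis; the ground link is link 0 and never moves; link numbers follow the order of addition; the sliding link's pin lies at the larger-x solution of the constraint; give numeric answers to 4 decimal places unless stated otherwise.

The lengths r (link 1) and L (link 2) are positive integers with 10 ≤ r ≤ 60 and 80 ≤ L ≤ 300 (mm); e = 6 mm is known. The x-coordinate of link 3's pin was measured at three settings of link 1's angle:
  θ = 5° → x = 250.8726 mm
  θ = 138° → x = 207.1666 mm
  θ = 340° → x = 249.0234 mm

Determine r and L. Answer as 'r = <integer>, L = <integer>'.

constraint per measurement: (x − r cos θ)² + (r sin θ − e)² = L²
subtracting the θ₁ and θ₂ equations cancels the r² and L² terms:
r = (x₁² − x₂²) / (2[(x₁cos θ₁ + e sin θ₁) − (x₂cos θ₂ + e sin θ₂)]) = 25.0000 → r = 25
L² = (x₁ − r cos θ₁)² + (r sin θ₁ − e)² = 51076.0170 → L = 226.0000 → L = 226
check at θ₃=340°: x = 249.0234 (printed 249.0234) ✓

r = 25, L = 226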